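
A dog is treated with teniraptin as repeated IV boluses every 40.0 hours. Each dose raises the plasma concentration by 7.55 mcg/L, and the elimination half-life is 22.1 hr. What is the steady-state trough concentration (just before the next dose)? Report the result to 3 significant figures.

k = ln 2 / 22.1 = 0.03136 hr⁻¹
Fraction remaining after one interval: e^(−kτ) = e^(−0.03136 × 40.0) = 0.2852
R = 1 / (1 − 0.2852) = 1.399
Css,max = 7.55 × 1.399 = 10.56 mcg/L
Css,min = Css,max × e^(−kτ) = 10.56 × 0.2852 ≈ 3.01 mcg/L

3.01 mcg/L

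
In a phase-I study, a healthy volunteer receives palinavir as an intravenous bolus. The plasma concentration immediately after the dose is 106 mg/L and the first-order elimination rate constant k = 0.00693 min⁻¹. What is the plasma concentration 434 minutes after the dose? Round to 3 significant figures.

C(t) = C₀ e^(−kt) = 106 × e^(−0.006930 × 434) = 106 × e^(−3.008) = 106 × 0.04941 ≈ 5.24 mg/L

5.24 mg/L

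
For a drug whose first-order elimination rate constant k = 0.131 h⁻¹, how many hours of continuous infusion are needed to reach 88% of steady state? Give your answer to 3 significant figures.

16.2 hours

f = 1 − e^(−kt)  ⇒  t = −ln(1 − f) / k
t = −ln(1 − 0.88) / 0.1310 = 2.120 / 0.1310 ≈ 16.2 hours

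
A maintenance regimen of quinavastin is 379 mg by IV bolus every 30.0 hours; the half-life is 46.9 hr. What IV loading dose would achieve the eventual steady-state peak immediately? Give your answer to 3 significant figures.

k = ln 2 / 46.9 = 0.01478 hr⁻¹
Accumulation ratio R = 1 / (1 − e^(−kτ)) = 1 / (1 − e^(−0.01478×30.0)) = 1 / (1 − 0.6419) = 2.792
Loading dose = maintenance dose × R = 379 × 2.792 ≈ 1060 mg

1060 mg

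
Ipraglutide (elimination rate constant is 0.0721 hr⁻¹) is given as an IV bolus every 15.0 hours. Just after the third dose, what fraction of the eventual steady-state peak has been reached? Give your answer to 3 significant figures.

0.961

f_n = 1 − e^(−nkτ) = 1 − e^(−3 × 0.07210 × 15.0) = 1 − e^(−3.244) = 1 − 0.03899 ≈ 0.961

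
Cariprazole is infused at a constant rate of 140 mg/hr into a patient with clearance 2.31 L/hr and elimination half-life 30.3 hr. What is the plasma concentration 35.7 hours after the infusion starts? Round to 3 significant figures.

Css = rate / CL = 140 / 2.31 = 60.61 mg/L
k = ln 2 / 30.3 = 0.02288 hr⁻¹
C(t) = Css (1 − e^(−kt)) = 60.61 × (1 − e^(−0.8167)) = 60.61 × 0.5581 ≈ 33.8 mg/L

33.8 mg/L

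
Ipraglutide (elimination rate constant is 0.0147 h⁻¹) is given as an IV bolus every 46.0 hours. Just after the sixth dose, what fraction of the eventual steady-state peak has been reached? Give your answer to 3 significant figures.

f_n = 1 − e^(−nkτ) = 1 − e^(−6 × 0.01470 × 46.0) = 1 − e^(−4.057) = 1 − 0.01730 ≈ 0.983

0.983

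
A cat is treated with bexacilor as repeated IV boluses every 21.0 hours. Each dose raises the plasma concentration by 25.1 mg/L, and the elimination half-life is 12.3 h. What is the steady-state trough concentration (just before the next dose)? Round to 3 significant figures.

k = ln 2 / 12.3 = 0.05635 h⁻¹
Fraction remaining after one interval: e^(−kτ) = e^(−0.05635 × 21.0) = 0.3062
R = 1 / (1 − 0.3062) = 1.441
Css,max = 25.1 × 1.441 = 36.18 mg/L
Css,min = Css,max × e^(−kτ) = 36.18 × 0.3062 ≈ 11.1 mg/L

11.1 mg/L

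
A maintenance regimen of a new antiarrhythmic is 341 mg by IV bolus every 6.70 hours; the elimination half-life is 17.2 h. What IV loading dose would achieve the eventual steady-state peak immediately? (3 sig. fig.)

k = ln 2 / 17.2 = 0.04030 h⁻¹
Accumulation ratio R = 1 / (1 − e^(−kτ)) = 1 / (1 − e^(−0.04030×6.70)) = 1 / (1 − 0.7634) = 4.226
Loading dose = maintenance dose × R = 341 × 4.226 ≈ 1440 mg

1440 mg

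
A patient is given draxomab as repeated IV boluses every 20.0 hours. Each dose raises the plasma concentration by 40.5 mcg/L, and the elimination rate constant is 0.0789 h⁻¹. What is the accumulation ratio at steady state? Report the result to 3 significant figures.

1.26

Fraction remaining after one interval: e^(−kτ) = e^(−0.07890 × 20.0) = 0.2064
R = 1 / (1 − 0.2064) = 1 / 0.7936 ≈ 1.26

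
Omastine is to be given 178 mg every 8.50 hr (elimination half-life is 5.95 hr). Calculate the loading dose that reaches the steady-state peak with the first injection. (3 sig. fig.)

k = ln 2 / 5.95 = 0.1165 hr⁻¹
Accumulation ratio R = 1 / (1 − e^(−kτ)) = 1 / (1 − e^(−0.1165×8.50)) = 1 / (1 − 0.3715) = 1.591
Loading dose = maintenance dose × R = 178 × 1.591 ≈ 283 mg

283 mg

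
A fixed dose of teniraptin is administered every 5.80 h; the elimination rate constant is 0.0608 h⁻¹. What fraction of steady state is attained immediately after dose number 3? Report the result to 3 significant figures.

f_n = 1 − e^(−nkτ) = 1 − e^(−3 × 0.06080 × 5.80) = 1 − e^(−1.058) = 1 − 0.3472 ≈ 0.653

0.653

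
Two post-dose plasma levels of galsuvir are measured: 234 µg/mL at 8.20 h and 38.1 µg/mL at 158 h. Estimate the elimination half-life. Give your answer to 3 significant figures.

57.2 hours

k = ln(C₁/C₂) / (t₂ − t₁) = ln(234/38.1) / (158 − 8.20)
  = 1.815 / 149.8 = 0.01212 h⁻¹
t½ = ln 2 / k = ln 2 / 0.01212 ≈ 57.2 hours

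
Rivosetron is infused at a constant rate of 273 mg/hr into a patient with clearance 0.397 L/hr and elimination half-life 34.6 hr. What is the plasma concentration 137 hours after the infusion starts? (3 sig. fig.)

643 mg/L

Css = rate / CL = 273 / 0.397 = 687.7 mg/L
k = ln 2 / 34.6 = 0.02003 hr⁻¹
C(t) = Css (1 − e^(−kt)) = 687.7 × (1 − e^(−2.745)) = 687.7 × 0.9357 ≈ 643 mg/L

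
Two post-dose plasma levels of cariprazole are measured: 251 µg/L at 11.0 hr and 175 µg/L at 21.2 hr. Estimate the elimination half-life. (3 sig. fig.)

19.6 hours

k = ln(C₁/C₂) / (t₂ − t₁) = ln(251/175) / (21.2 − 11.0)
  = 0.3607 / 10.20 = 0.03536 hr⁻¹
t½ = ln 2 / k = ln 2 / 0.03536 ≈ 19.6 hours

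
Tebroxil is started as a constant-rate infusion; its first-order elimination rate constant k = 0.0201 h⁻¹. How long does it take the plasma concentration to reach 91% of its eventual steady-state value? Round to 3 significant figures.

120 hours

f = 1 − e^(−kt)  ⇒  t = −ln(1 − f) / k
t = −ln(1 − 0.91) / 0.02010 = 2.408 / 0.02010 ≈ 120 hours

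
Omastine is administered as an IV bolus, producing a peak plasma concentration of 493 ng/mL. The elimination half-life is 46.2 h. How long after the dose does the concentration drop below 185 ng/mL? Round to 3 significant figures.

65.3 hours

k = ln 2 / 46.2 = 0.01500 h⁻¹
C(t) = C₀ e^(−kt)  ⇒  t = ln(C₀/C) / k
t = ln(493/185) / 0.01500 = 0.9802 / 0.01500 ≈ 65.3 hours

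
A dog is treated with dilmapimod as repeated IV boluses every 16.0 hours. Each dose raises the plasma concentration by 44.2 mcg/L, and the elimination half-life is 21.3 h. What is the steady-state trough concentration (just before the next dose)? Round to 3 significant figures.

k = ln 2 / 21.3 = 0.03254 h⁻¹
Fraction remaining after one interval: e^(−kτ) = e^(−0.03254 × 16.0) = 0.5941
R = 1 / (1 − 0.5941) = 2.464
Css,max = 44.2 × 2.464 = 108.9 mcg/L
Css,min = Css,max × e^(−kτ) = 108.9 × 0.5941 ≈ 64.7 mcg/L

64.7 mcg/L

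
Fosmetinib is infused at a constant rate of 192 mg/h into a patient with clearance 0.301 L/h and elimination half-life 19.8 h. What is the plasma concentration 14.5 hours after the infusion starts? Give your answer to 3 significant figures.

Css = rate / CL = 192 / 0.301 = 637.9 µg/mL
k = ln 2 / 19.8 = 0.03501 h⁻¹
C(t) = Css (1 − e^(−kt)) = 637.9 × (1 − e^(−0.5076)) = 637.9 × 0.3981 ≈ 254 µg/mL

254 µg/mL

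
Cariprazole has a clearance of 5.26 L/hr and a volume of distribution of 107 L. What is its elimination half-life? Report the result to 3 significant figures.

14.1 hours

k = CL / V = 5.26 / 107 = 0.04916 hr⁻¹
t½ = ln 2 / k = ln 2 / 0.04916 ≈ 14.1 hours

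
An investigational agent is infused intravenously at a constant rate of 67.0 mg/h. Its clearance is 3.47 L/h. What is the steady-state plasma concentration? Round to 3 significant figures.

Css = infusion rate / CL = 67.0 / 3.47 ≈ 19.3 µg/mL

19.3 µg/mL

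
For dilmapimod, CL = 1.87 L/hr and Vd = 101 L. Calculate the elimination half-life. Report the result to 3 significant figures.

37.4 hours

k = CL / V = 1.87 / 101 = 0.01851 hr⁻¹
t½ = ln 2 / k = ln 2 / 0.01851 ≈ 37.4 hours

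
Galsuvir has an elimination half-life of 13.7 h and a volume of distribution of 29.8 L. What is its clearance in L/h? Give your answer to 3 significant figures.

1.51 L/h

k = ln 2 / t½ = ln 2 / 13.7 = 0.05059 h⁻¹
CL = k · V = 0.05059 × 29.8 ≈ 1.51 L/h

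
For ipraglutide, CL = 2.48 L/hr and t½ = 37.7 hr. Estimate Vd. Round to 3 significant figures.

k = ln 2 / t½ = ln 2 / 37.7 = 0.01839 hr⁻¹
V = CL / k = 2.48 / 0.01839 ≈ 135 L

135 L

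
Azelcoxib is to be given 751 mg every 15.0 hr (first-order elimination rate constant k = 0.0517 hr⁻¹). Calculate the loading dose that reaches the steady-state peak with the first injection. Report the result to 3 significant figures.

1390 mg

Accumulation ratio R = 1 / (1 − e^(−kτ)) = 1 / (1 − e^(−0.05170×15.0)) = 1 / (1 − 0.4605) = 1.853
Loading dose = maintenance dose × R = 751 × 1.853 ≈ 1390 mg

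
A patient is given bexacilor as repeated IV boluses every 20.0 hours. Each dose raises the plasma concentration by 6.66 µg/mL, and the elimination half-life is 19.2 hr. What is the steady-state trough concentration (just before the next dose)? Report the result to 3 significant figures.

k = ln 2 / 19.2 = 0.03610 hr⁻¹
Fraction remaining after one interval: e^(−kτ) = e^(−0.03610 × 20.0) = 0.4858
R = 1 / (1 − 0.4858) = 1.945
Css,max = 6.66 × 1.945 = 12.95 µg/mL
Css,min = Css,max × e^(−kτ) = 12.95 × 0.4858 ≈ 6.29 µg/mL

6.29 µg/mL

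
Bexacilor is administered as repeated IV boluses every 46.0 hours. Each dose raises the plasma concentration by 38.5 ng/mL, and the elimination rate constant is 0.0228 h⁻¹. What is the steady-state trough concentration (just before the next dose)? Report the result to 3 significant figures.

Fraction remaining after one interval: e^(−kτ) = e^(−0.02280 × 46.0) = 0.3504
R = 1 / (1 − 0.3504) = 1.539
Css,max = 38.5 × 1.539 = 59.26 ng/mL
Css,min = Css,max × e^(−kτ) = 59.26 × 0.3504 ≈ 20.8 ng/mL

20.8 ng/mL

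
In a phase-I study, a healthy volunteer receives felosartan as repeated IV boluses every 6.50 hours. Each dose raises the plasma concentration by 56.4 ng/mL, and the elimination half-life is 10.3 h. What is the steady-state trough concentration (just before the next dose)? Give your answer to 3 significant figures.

103 ng/mL

k = ln 2 / 10.3 = 0.06730 h⁻¹
Fraction remaining after one interval: e^(−kτ) = e^(−0.06730 × 6.50) = 0.6457
R = 1 / (1 − 0.6457) = 2.822
Css,max = 56.4 × 2.822 = 159.2 ng/mL
Css,min = Css,max × e^(−kτ) = 159.2 × 0.6457 ≈ 103 ng/mL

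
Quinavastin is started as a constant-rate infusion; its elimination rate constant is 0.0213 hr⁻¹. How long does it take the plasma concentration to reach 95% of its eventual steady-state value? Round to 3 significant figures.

141 hours

f = 1 − e^(−kt)  ⇒  t = −ln(1 − f) / k
t = −ln(1 − 0.95) / 0.02130 = 2.996 / 0.02130 ≈ 141 hours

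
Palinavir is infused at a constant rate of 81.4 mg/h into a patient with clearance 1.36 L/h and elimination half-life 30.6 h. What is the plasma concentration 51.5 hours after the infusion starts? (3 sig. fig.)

41.2 µg/mL

Css = rate / CL = 81.4 / 1.36 = 59.85 µg/mL
k = ln 2 / 30.6 = 0.02265 h⁻¹
C(t) = Css (1 − e^(−kt)) = 59.85 × (1 − e^(−1.167)) = 59.85 × 0.6886 ≈ 41.2 µg/mL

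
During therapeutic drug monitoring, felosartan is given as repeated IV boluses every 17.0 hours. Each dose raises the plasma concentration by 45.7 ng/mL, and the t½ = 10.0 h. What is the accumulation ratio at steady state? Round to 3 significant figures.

k = ln 2 / 10.0 = 0.06931 h⁻¹
Fraction remaining after one interval: e^(−kτ) = e^(−0.06931 × 17.0) = 0.3078
R = 1 / (1 − 0.3078) = 1 / 0.6922 ≈ 1.44

1.44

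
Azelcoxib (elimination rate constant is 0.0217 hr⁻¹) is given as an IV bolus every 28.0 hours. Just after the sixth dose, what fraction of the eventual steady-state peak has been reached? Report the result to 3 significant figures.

f_n = 1 − e^(−nkτ) = 1 − e^(−6 × 0.02170 × 28.0) = 1 − e^(−3.646) = 1 − 0.02611 ≈ 0.974

0.974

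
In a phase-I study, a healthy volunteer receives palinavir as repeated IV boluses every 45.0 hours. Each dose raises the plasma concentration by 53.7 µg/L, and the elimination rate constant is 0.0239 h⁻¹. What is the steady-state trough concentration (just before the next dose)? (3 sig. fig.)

Fraction remaining after one interval: e^(−kτ) = e^(−0.02390 × 45.0) = 0.3411
R = 1 / (1 − 0.3411) = 1.518
Css,max = 53.7 × 1.518 = 81.50 µg/L
Css,min = Css,max × e^(−kτ) = 81.50 × 0.3411 ≈ 27.8 µg/L

27.8 µg/L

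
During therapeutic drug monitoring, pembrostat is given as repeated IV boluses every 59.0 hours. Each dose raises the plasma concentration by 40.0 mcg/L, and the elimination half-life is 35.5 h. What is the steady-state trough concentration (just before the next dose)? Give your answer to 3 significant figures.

18.5 mcg/L

k = ln 2 / 35.5 = 0.01953 h⁻¹
Fraction remaining after one interval: e^(−kτ) = e^(−0.01953 × 59.0) = 0.3160
R = 1 / (1 − 0.3160) = 1.462
Css,max = 40.0 × 1.462 = 58.48 mcg/L
Css,min = Css,max × e^(−kτ) = 58.48 × 0.3160 ≈ 18.5 mcg/L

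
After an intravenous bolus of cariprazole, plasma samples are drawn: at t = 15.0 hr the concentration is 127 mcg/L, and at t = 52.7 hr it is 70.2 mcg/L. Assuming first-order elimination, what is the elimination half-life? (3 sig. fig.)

44.1 hours

k = ln(C₁/C₂) / (t₂ − t₁) = ln(127/70.2) / (52.7 − 15.0)
  = 0.5928 / 37.70 = 0.01573 hr⁻¹
t½ = ln 2 / k = ln 2 / 0.01573 ≈ 44.1 hours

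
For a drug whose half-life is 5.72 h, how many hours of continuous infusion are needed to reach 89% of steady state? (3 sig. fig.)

k = ln 2 / 5.72 = 0.1212 h⁻¹
f = 1 − e^(−kt)  ⇒  t = −ln(1 − f) / k
t = −ln(1 − 0.89) / 0.1212 = 2.207 / 0.1212 ≈ 18.2 hours

18.2 hours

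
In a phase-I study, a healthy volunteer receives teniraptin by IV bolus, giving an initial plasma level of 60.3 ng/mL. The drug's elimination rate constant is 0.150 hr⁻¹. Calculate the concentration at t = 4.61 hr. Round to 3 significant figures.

C(t) = C₀ e^(−kt) = 60.3 × e^(−0.1500 × 4.61) = 60.3 × e^(−0.6915) = 60.3 × 0.5008 ≈ 30.2 ng/mL

30.2 ng/mL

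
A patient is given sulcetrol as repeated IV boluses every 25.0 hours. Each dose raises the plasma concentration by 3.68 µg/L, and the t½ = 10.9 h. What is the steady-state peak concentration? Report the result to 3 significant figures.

4.62 µg/L

k = ln 2 / 10.9 = 0.06359 h⁻¹
Fraction remaining after one interval: e^(−kτ) = e^(−0.06359 × 25.0) = 0.2040
R = 1 / (1 − 0.2040) = 1.256
Css,max = 3.68 × 1.256 ≈ 4.62 µg/L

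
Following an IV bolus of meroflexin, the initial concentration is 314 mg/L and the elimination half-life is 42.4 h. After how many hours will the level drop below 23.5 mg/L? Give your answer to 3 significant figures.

159 hours

k = ln 2 / 42.4 = 0.01635 h⁻¹
C(t) = C₀ e^(−kt)  ⇒  t = ln(C₀/C) / k
t = ln(314/23.5) / 0.01635 = 2.592 / 0.01635 ≈ 159 hours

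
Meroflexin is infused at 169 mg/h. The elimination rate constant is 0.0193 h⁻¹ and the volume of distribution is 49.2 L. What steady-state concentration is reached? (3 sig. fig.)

CL = k · V = 0.0193 × 49.2 = 0.9496 L/h
Css = rate / CL = 169 / 0.9496 ≈ 178 mg/L

178 mg/L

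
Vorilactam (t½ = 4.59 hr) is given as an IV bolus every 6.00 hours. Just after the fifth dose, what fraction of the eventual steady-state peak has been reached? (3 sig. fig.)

k = ln 2 / 4.59 = 0.1510 hr⁻¹
f_n = 1 − e^(−nkτ) = 1 − e^(−5 × 0.1510 × 6.00) = 1 − e^(−4.530) = 1 − 0.01078 ≈ 0.989

0.989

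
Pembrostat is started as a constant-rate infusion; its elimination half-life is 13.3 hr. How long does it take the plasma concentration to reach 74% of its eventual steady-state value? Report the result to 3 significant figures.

k = ln 2 / 13.3 = 0.05212 hr⁻¹
f = 1 − e^(−kt)  ⇒  t = −ln(1 − f) / k
t = −ln(1 − 0.74) / 0.05212 = 1.347 / 0.05212 ≈ 25.8 hours

25.8 hours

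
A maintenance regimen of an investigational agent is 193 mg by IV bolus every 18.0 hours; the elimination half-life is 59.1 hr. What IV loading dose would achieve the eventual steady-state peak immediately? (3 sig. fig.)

k = ln 2 / 59.1 = 0.01173 hr⁻¹
Accumulation ratio R = 1 / (1 − e^(−kτ)) = 1 / (1 − e^(−0.01173×18.0)) = 1 / (1 − 0.8097) = 5.254
Loading dose = maintenance dose × R = 193 × 5.254 ≈ 1010 mg

1010 mg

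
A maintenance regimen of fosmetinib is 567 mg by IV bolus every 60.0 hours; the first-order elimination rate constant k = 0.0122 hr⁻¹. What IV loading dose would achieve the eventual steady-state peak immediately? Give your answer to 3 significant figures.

Accumulation ratio R = 1 / (1 − e^(−kτ)) = 1 / (1 − e^(−0.01220×60.0)) = 1 / (1 − 0.4809) = 1.927
Loading dose = maintenance dose × R = 567 × 1.927 ≈ 1090 mg

1090 mg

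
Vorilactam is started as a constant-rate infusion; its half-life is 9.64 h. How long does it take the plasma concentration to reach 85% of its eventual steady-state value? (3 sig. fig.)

k = ln 2 / 9.64 = 0.07190 h⁻¹
f = 1 − e^(−kt)  ⇒  t = −ln(1 − f) / k
t = −ln(1 − 0.85) / 0.07190 = 1.897 / 0.07190 ≈ 26.4 hours

26.4 hours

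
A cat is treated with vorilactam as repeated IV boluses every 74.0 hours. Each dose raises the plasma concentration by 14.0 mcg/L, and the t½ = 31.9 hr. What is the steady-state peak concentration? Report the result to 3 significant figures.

17.5 mcg/L

k = ln 2 / 31.9 = 0.02173 hr⁻¹
Fraction remaining after one interval: e^(−kτ) = e^(−0.02173 × 74.0) = 0.2003
R = 1 / (1 − 0.2003) = 1.250
Css,max = 14.0 × 1.250 ≈ 17.5 mcg/L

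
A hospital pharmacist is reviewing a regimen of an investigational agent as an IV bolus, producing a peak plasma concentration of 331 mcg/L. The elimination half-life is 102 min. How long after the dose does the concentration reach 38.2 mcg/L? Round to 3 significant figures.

318 minutes

k = ln 2 / 102 = 0.006796 min⁻¹
C(t) = C₀ e^(−kt)  ⇒  t = ln(C₀/C) / k
t = ln(331/38.2) / 0.006796 = 2.159 / 0.006796 ≈ 318 minutes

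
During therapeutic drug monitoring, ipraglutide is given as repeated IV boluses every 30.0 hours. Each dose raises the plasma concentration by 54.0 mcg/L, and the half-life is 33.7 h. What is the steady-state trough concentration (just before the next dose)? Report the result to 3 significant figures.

63.3 mcg/L

k = ln 2 / 33.7 = 0.02057 h⁻¹
Fraction remaining after one interval: e^(−kτ) = e^(−0.02057 × 30.0) = 0.5395
R = 1 / (1 − 0.5395) = 2.172
Css,max = 54.0 × 2.172 = 117.3 mcg/L
Css,min = Css,max × e^(−kτ) = 117.3 × 0.5395 ≈ 63.3 mcg/L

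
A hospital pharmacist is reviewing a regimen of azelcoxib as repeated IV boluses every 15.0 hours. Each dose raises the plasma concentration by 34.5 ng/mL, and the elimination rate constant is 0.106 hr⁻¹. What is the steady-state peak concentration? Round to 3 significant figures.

43.3 ng/mL

Fraction remaining after one interval: e^(−kτ) = e^(−0.1060 × 15.0) = 0.2039
R = 1 / (1 − 0.2039) = 1.256
Css,max = 34.5 × 1.256 ≈ 43.3 ng/mL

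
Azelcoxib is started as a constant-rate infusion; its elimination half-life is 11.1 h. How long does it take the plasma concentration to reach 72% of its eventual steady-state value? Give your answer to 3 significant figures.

20.4 hours

k = ln 2 / 11.1 = 0.06245 h⁻¹
f = 1 − e^(−kt)  ⇒  t = −ln(1 − f) / k
t = −ln(1 − 0.72) / 0.06245 = 1.273 / 0.06245 ≈ 20.4 hours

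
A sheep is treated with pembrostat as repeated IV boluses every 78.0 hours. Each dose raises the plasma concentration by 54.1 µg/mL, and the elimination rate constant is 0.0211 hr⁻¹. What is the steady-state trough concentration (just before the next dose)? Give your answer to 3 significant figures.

12.9 µg/mL

Fraction remaining after one interval: e^(−kτ) = e^(−0.02110 × 78.0) = 0.1929
R = 1 / (1 − 0.1929) = 1.239
Css,max = 54.1 × 1.239 = 67.03 µg/mL
Css,min = Css,max × e^(−kτ) = 67.03 × 0.1929 ≈ 12.9 µg/mL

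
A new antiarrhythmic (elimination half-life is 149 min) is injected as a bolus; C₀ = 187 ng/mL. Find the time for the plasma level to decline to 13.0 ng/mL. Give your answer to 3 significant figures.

573 minutes

k = ln 2 / 149 = 0.004652 min⁻¹
C(t) = C₀ e^(−kt)  ⇒  t = ln(C₀/C) / k
t = ln(187/13.0) / 0.004652 = 2.666 / 0.004652 ≈ 573 minutes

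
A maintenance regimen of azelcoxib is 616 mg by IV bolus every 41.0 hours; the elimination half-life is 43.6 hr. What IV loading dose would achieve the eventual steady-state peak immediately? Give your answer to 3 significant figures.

k = ln 2 / 43.6 = 0.01590 hr⁻¹
Accumulation ratio R = 1 / (1 − e^(−kτ)) = 1 / (1 − e^(−0.01590×41.0)) = 1 / (1 − 0.5211) = 2.088
Loading dose = maintenance dose × R = 616 × 2.088 ≈ 1290 mg

1290 mg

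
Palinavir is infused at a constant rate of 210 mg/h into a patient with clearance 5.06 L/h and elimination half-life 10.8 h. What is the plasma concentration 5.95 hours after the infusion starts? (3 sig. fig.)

13.2 µg/mL

Css = rate / CL = 210 / 5.06 = 41.50 µg/mL
k = ln 2 / 10.8 = 0.06418 h⁻¹
C(t) = Css (1 − e^(−kt)) = 41.50 × (1 − e^(−0.3819)) = 41.50 × 0.3174 ≈ 13.2 µg/mL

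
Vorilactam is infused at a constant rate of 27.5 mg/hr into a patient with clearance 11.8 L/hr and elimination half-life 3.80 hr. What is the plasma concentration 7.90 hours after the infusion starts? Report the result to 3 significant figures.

1.78 µg/mL

Css = rate / CL = 27.5 / 11.8 = 2.331 µg/mL
k = ln 2 / 3.80 = 0.1824 hr⁻¹
C(t) = Css (1 − e^(−kt)) = 2.331 × (1 − e^(−1.441)) = 2.331 × 0.7633 ≈ 1.78 µg/mL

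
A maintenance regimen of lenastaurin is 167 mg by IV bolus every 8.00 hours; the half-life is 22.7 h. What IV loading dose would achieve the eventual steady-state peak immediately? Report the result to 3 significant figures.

k = ln 2 / 22.7 = 0.03054 h⁻¹
Accumulation ratio R = 1 / (1 − e^(−kτ)) = 1 / (1 − e^(−0.03054×8.00)) = 1 / (1 − 0.7833) = 4.614
Loading dose = maintenance dose × R = 167 × 4.614 ≈ 771 mg

771 mg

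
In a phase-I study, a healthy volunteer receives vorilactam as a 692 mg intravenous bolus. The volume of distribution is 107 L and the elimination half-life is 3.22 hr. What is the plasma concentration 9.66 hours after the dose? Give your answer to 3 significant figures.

0.808 mg/L

C₀ = dose / V = 692 / 107 = 6.467 mg/L
k = ln 2 / 3.22 = 0.2153 hr⁻¹
C(t) = C₀ e^(−kt) = 6.467 × e^(−0.2153 × 9.66) = 6.467 × e^(−2.079) = 6.467 × 0.1250 ≈ 0.808 mg/L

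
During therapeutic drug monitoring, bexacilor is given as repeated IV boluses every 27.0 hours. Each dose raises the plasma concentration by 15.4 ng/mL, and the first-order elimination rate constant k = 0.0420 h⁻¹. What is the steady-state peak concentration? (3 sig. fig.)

22.7 ng/mL

Fraction remaining after one interval: e^(−kτ) = e^(−0.04200 × 27.0) = 0.3217
R = 1 / (1 − 0.3217) = 1.474
Css,max = 15.4 × 1.474 ≈ 22.7 ng/mL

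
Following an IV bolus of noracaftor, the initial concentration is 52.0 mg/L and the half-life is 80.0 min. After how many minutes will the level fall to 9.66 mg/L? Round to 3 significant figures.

k = ln 2 / 80.0 = 0.008664 min⁻¹
C(t) = C₀ e^(−kt)  ⇒  t = ln(C₀/C) / k
t = ln(52.0/9.66) / 0.008664 = 1.683 / 0.008664 ≈ 194 minutes

194 minutes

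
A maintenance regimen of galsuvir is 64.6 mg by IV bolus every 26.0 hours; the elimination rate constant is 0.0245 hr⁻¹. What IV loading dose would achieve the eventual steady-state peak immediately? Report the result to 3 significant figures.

137 mg

Accumulation ratio R = 1 / (1 − e^(−kτ)) = 1 / (1 − e^(−0.02450×26.0)) = 1 / (1 − 0.5289) = 2.123
Loading dose = maintenance dose × R = 64.6 × 2.123 ≈ 137 mg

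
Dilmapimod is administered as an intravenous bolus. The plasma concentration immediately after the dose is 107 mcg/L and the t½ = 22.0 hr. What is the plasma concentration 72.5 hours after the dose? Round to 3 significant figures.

10.9 mcg/L

k = ln 2 / 22.0 = 0.03151 hr⁻¹
72.5 hr is 3.295 half-lives, so C = 107 × (1/2)^3.295 = 107 × 0.1019 ≈ 10.9 mcg/L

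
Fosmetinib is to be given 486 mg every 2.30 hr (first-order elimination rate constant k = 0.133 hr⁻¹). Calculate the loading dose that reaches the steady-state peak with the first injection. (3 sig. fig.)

1840 mg

Accumulation ratio R = 1 / (1 − e^(−kτ)) = 1 / (1 − e^(−0.1330×2.30)) = 1 / (1 − 0.7365) = 3.794
Loading dose = maintenance dose × R = 486 × 3.794 ≈ 1840 mg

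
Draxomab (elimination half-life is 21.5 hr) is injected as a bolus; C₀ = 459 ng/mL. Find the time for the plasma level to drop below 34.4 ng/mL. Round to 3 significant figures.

80.4 hours

k = ln 2 / 21.5 = 0.03224 hr⁻¹
C(t) = C₀ e^(−kt)  ⇒  t = ln(C₀/C) / k
t = ln(459/34.4) / 0.03224 = 2.591 / 0.03224 ≈ 80.4 hours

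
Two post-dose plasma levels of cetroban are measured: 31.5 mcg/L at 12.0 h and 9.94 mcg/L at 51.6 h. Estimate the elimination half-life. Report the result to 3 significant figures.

23.8 hours

k = ln(C₁/C₂) / (t₂ − t₁) = ln(31.5/9.94) / (51.6 − 12.0)
  = 1.153 / 39.60 = 0.02913 h⁻¹
t½ = ln 2 / k = ln 2 / 0.02913 ≈ 23.8 hours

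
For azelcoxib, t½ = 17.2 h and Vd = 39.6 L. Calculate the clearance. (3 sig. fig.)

k = ln 2 / t½ = ln 2 / 17.2 = 0.04030 h⁻¹
CL = k · V = 0.04030 × 39.6 ≈ 1.60 L/h

1.60 L/h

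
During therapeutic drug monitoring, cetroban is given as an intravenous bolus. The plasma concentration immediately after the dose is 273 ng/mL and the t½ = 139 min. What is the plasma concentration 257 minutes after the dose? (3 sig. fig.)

k = ln 2 / 139 = 0.004987 min⁻¹
257 min is 1.849 half-lives, so C = 273 × (1/2)^1.849 = 273 × 0.2776 ≈ 75.8 ng/mL

75.8 ng/mL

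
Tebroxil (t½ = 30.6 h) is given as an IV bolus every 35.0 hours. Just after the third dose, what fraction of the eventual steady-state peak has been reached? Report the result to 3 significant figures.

0.907

k = ln 2 / 30.6 = 0.02265 h⁻¹
f_n = 1 − e^(−nkτ) = 1 − e^(−3 × 0.02265 × 35.0) = 1 − e^(−2.378) = 1 − 0.09269 ≈ 0.907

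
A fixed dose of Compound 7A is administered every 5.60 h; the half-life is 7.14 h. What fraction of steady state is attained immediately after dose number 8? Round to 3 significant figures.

0.987

k = ln 2 / 7.14 = 0.09708 h⁻¹
f_n = 1 − e^(−nkτ) = 1 − e^(−8 × 0.09708 × 5.60) = 1 − e^(−4.349) = 1 − 0.01292 ≈ 0.987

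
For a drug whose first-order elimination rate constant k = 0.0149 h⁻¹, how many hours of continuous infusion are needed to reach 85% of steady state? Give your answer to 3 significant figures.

127 hours

f = 1 − e^(−kt)  ⇒  t = −ln(1 − f) / k
t = −ln(1 − 0.85) / 0.01490 = 1.897 / 0.01490 ≈ 127 hours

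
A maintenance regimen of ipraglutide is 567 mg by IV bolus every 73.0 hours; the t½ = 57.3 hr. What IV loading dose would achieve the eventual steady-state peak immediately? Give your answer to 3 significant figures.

k = ln 2 / 57.3 = 0.01210 hr⁻¹
Accumulation ratio R = 1 / (1 − e^(−kτ)) = 1 / (1 − e^(−0.01210×73.0)) = 1 / (1 − 0.4135) = 1.705
Loading dose = maintenance dose × R = 567 × 1.705 ≈ 967 mg

967 mg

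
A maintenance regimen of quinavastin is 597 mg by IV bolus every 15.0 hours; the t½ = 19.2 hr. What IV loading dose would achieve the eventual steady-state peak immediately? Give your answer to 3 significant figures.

k = ln 2 / 19.2 = 0.03610 hr⁻¹
Accumulation ratio R = 1 / (1 − e^(−kτ)) = 1 / (1 − e^(−0.03610×15.0)) = 1 / (1 − 0.5819) = 2.392
Loading dose = maintenance dose × R = 597 × 2.392 ≈ 1430 mg

1430 mg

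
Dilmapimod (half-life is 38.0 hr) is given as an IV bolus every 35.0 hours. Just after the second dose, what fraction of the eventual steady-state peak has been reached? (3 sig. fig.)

0.721

k = ln 2 / 38.0 = 0.01824 hr⁻¹
f_n = 1 − e^(−nkτ) = 1 − e^(−2 × 0.01824 × 35.0) = 1 − e^(−1.277) = 1 − 0.2789 ≈ 0.721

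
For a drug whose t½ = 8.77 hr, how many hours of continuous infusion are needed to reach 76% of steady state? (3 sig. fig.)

18.1 hours

k = ln 2 / 8.77 = 0.07904 hr⁻¹
f = 1 − e^(−kt)  ⇒  t = −ln(1 − f) / k
t = −ln(1 − 0.76) / 0.07904 = 1.427 / 0.07904 ≈ 18.1 hours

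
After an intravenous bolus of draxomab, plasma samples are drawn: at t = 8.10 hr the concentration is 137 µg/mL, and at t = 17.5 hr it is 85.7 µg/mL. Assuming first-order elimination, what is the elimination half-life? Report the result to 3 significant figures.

13.9 hours

k = ln(C₁/C₂) / (t₂ − t₁) = ln(137/85.7) / (17.5 − 8.10)
  = 0.4691 / 9.400 = 0.04991 hr⁻¹
t½ = ln 2 / k = ln 2 / 0.04991 ≈ 13.9 hours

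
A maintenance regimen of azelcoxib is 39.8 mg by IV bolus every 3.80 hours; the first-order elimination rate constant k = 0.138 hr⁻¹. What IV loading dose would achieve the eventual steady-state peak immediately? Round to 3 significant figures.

Accumulation ratio R = 1 / (1 − e^(−kτ)) = 1 / (1 − e^(−0.1380×3.80)) = 1 / (1 − 0.5919) = 2.450
Loading dose = maintenance dose × R = 39.8 × 2.450 ≈ 97.5 mg

97.5 mg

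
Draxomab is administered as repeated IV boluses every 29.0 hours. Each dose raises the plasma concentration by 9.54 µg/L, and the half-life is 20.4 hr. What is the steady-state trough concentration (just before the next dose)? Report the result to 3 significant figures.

k = ln 2 / 20.4 = 0.03398 hr⁻¹
Fraction remaining after one interval: e^(−kτ) = e^(−0.03398 × 29.0) = 0.3733
R = 1 / (1 − 0.3733) = 1.596
Css,max = 9.54 × 1.596 = 15.22 µg/L
Css,min = Css,max × e^(−kτ) = 15.22 × 0.3733 ≈ 5.68 µg/L

5.68 µg/L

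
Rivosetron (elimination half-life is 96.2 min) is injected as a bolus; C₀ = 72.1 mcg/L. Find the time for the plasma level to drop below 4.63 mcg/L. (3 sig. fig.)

k = ln 2 / 96.2 = 0.007205 min⁻¹
C(t) = C₀ e^(−kt)  ⇒  t = ln(C₀/C) / k
t = ln(72.1/4.63) / 0.007205 = 2.745 / 0.007205 ≈ 381 minutes

381 minutes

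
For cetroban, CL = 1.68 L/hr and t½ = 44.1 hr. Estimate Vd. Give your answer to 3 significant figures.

107 L

k = ln 2 / t½ = ln 2 / 44.1 = 0.01572 hr⁻¹
V = CL / k = 1.68 / 0.01572 ≈ 107 L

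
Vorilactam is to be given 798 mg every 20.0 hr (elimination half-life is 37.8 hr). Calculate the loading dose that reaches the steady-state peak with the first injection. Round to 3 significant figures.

2600 mg

k = ln 2 / 37.8 = 0.01834 hr⁻¹
Accumulation ratio R = 1 / (1 − e^(−kτ)) = 1 / (1 − e^(−0.01834×20.0)) = 1 / (1 − 0.6930) = 3.257
Loading dose = maintenance dose × R = 798 × 3.257 ≈ 2600 mg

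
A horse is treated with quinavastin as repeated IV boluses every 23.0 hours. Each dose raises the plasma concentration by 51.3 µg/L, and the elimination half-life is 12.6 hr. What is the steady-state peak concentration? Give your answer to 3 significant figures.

71.5 µg/L

k = ln 2 / 12.6 = 0.05501 hr⁻¹
Fraction remaining after one interval: e^(−kτ) = e^(−0.05501 × 23.0) = 0.2822
R = 1 / (1 − 0.2822) = 1.393
Css,max = 51.3 × 1.393 ≈ 71.5 µg/L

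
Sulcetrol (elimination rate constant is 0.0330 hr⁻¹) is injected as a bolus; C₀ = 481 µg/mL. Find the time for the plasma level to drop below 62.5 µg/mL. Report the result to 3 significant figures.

C(t) = C₀ e^(−kt)  ⇒  t = ln(C₀/C) / k
t = ln(481/62.5) / 0.03300 = 2.041 / 0.03300 ≈ 61.8 hours

61.8 hours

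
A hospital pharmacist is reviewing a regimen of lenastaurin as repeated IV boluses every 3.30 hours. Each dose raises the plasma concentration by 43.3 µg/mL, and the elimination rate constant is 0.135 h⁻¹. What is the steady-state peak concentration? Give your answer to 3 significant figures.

Fraction remaining after one interval: e^(−kτ) = e^(−0.1350 × 3.30) = 0.6405
R = 1 / (1 − 0.6405) = 2.782
Css,max = 43.3 × 2.782 ≈ 120 µg/mL

120 µg/mL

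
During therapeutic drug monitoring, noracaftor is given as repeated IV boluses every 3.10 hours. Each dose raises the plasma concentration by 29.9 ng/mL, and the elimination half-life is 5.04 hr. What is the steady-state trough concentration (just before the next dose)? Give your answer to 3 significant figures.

k = ln 2 / 5.04 = 0.1375 hr⁻¹
Fraction remaining after one interval: e^(−kτ) = e^(−0.1375 × 3.10) = 0.6529
R = 1 / (1 − 0.6529) = 2.881
Css,max = 29.9 × 2.881 = 86.14 ng/mL
Css,min = Css,max × e^(−kτ) = 86.14 × 0.6529 ≈ 56.2 ng/mL

56.2 ng/mL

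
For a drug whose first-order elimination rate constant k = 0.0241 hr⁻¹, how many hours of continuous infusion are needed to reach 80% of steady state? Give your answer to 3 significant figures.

66.8 hours

f = 1 − e^(−kt)  ⇒  t = −ln(1 − f) / k
t = −ln(1 − 0.8) / 0.02410 = 1.609 / 0.02410 ≈ 66.8 hours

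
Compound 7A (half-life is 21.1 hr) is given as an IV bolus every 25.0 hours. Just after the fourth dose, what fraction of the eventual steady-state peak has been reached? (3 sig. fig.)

k = ln 2 / 21.1 = 0.03285 hr⁻¹
f_n = 1 − e^(−nkτ) = 1 − e^(−4 × 0.03285 × 25.0) = 1 − e^(−3.285) = 1 − 0.03744 ≈ 0.963

0.963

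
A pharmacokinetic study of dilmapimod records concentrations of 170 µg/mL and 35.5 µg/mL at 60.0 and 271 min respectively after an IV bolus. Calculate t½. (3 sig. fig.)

93.4 minutes

k = ln(C₁/C₂) / (t₂ − t₁) = ln(170/35.5) / (271 − 60.0)
  = 1.566 / 211.0 = 0.007423 min⁻¹
t½ = ln 2 / k = ln 2 / 0.007423 ≈ 93.4 minutes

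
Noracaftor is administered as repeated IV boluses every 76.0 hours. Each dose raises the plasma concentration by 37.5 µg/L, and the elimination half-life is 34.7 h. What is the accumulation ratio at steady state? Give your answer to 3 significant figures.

1.28

k = ln 2 / 34.7 = 0.01998 h⁻¹
Fraction remaining after one interval: e^(−kτ) = e^(−0.01998 × 76.0) = 0.2191
R = 1 / (1 − 0.2191) = 1 / 0.7809 ≈ 1.28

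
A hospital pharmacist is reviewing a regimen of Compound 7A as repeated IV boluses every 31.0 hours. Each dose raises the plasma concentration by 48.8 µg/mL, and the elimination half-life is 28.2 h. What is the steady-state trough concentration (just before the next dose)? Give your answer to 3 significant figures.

k = ln 2 / 28.2 = 0.02458 h⁻¹
Fraction remaining after one interval: e^(−kτ) = e^(−0.02458 × 31.0) = 0.4667
R = 1 / (1 − 0.4667) = 1.875
Css,max = 48.8 × 1.875 = 91.51 µg/mL
Css,min = Css,max × e^(−kτ) = 91.51 × 0.4667 ≈ 42.7 µg/mL

42.7 µg/mL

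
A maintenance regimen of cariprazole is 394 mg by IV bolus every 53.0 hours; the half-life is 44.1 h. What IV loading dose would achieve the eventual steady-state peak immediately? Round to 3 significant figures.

697 mg

k = ln 2 / 44.1 = 0.01572 h⁻¹
Accumulation ratio R = 1 / (1 − e^(−kτ)) = 1 / (1 − e^(−0.01572×53.0)) = 1 / (1 − 0.4347) = 1.769
Loading dose = maintenance dose × R = 394 × 1.769 ≈ 697 mg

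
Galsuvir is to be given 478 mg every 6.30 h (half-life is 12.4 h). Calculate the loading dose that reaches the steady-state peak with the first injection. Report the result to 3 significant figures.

k = ln 2 / 12.4 = 0.05590 h⁻¹
Accumulation ratio R = 1 / (1 − e^(−kτ)) = 1 / (1 − e^(−0.05590×6.30)) = 1 / (1 − 0.7032) = 3.369
Loading dose = maintenance dose × R = 478 × 3.369 ≈ 1610 mg

1610 mg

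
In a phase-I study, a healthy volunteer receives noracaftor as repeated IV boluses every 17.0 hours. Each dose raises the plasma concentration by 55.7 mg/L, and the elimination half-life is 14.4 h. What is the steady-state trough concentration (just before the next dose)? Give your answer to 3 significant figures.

44.0 mg/L

k = ln 2 / 14.4 = 0.04814 h⁻¹
Fraction remaining after one interval: e^(−kτ) = e^(−0.04814 × 17.0) = 0.4412
R = 1 / (1 − 0.4412) = 1.789
Css,max = 55.7 × 1.789 = 99.67 mg/L
Css,min = Css,max × e^(−kτ) = 99.67 × 0.4412 ≈ 44.0 mg/L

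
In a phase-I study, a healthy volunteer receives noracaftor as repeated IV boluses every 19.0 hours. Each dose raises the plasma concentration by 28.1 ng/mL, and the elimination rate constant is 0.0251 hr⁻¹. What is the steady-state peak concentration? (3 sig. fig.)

Fraction remaining after one interval: e^(−kτ) = e^(−0.02510 × 19.0) = 0.6207
R = 1 / (1 − 0.6207) = 2.636
Css,max = 28.1 × 2.636 ≈ 74.1 ng/mL

74.1 ng/mL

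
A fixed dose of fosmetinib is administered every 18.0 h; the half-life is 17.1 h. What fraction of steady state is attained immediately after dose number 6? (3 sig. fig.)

k = ln 2 / 17.1 = 0.04053 h⁻¹
f_n = 1 − e^(−nkτ) = 1 − e^(−6 × 0.04053 × 18.0) = 1 − e^(−4.378) = 1 − 0.01255 ≈ 0.987

0.987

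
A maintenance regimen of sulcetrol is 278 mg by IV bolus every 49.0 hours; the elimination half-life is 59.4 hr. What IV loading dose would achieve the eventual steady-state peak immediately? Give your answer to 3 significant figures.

k = ln 2 / 59.4 = 0.01167 hr⁻¹
Accumulation ratio R = 1 / (1 − e^(−kτ)) = 1 / (1 − e^(−0.01167×49.0)) = 1 / (1 − 0.5645) = 2.296
Loading dose = maintenance dose × R = 278 × 2.296 ≈ 638 mg

638 mg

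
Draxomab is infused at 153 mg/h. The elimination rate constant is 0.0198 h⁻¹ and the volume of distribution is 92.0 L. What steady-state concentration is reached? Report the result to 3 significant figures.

84.0 µg/mL

CL = k · V = 0.0198 × 92.0 = 1.822 L/h
Css = rate / CL = 153 / 1.822 ≈ 84.0 µg/mL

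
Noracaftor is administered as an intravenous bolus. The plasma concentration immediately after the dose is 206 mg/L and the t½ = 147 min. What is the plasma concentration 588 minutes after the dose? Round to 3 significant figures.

k = ln 2 / 147 = 0.004715 min⁻¹
588 min is 4.000 half-lives, so C = 206 × (1/2)^4.000 = 206 × 0.06250 ≈ 12.9 mg/L

12.9 mg/L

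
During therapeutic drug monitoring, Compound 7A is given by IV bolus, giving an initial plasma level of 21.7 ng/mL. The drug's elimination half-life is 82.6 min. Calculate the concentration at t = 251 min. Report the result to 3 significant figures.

k = ln 2 / 82.6 = 0.008392 min⁻¹
251 min is 3.039 half-lives, so C = 21.7 × (1/2)^3.039 = 21.7 × 0.1217 ≈ 2.64 ng/mL

2.64 ng/mL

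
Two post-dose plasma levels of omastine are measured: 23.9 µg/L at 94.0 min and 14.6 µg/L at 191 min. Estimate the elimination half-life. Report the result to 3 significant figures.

k = ln(C₁/C₂) / (t₂ − t₁) = ln(23.9/14.6) / (191 − 94.0)
  = 0.4929 / 97.00 = 0.005081 min⁻¹
t½ = ln 2 / k = ln 2 / 0.005081 ≈ 136 minutes

136 minutes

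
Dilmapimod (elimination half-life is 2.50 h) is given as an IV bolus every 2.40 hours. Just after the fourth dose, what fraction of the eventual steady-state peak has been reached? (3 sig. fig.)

0.930

k = ln 2 / 2.50 = 0.2773 h⁻¹
f_n = 1 − e^(−nkτ) = 1 − e^(−4 × 0.2773 × 2.40) = 1 − e^(−2.662) = 1 − 0.06983 ≈ 0.930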